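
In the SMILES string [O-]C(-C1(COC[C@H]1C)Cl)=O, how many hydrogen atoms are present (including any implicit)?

8

Hydrogens are implicit in SMILES; fill each atom to its normal valence:
  2 × C: 2 H each → 4
  2 × C: no H
  2 × O: no H
  1 × C: 3 H
  1 × C: 1 H
  1 × Cl: no H
  1 × O (charge -1): no H
  Total hydrogens = 8.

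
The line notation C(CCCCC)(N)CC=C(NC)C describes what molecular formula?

Heavy atoms from the SMILES: 11 C, 2 N.
Implicit hydrogens by atom environment:
  5 × C: 2 H each → 10
  3 × C: 3 H each → 9
  2 × C: 1 H each → 2
  1 × C: no H
  1 × N: 2 H
  1 × N: 1 H
  Total hydrogens = 24.
Molecular formula: C11H24N2

C11H24N2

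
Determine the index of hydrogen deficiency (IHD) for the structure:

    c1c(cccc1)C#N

6

Molecular formula from the SMILES: C7H5N.
DoU = (2C + 2 + N − H − X)/2 = (2·7 + 2 + 1 − 5 − 0)/2 = 12/2 = 6.
(Structurally: 1 ring(s) + 5 π bond(s) = 6.)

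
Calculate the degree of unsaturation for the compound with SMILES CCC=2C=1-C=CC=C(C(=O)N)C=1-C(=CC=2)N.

8

Molecular formula from the SMILES: C13H14N2O.
DoU = (2C + 2 + N − H − X)/2 = (2·13 + 2 + 2 − 14 − 0)/2 = 16/2 = 8.
(Structurally: 2 ring(s) + 6 π bond(s) = 8.)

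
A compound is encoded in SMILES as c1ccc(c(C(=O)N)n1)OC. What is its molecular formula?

C7H8N2O2

Heavy atoms from the SMILES: 7 C, 2 N, 2 O.
Implicit hydrogens by atom environment:
  3 × C (aromatic): 1 H each → 3
  2 × C (aromatic): no H
  2 × O: no H
  1 × C: 3 H
  1 × C: no H
  1 × N: 2 H
  1 × N (aromatic): no H
  Total hydrogens = 8.
Molecular formula: C7H8N2O2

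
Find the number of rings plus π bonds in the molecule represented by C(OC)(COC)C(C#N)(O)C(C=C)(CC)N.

3

Molecular formula from the SMILES: C11H20N2O3.
DoU = (2C + 2 + N − H − X)/2 = (2·11 + 2 + 2 − 20 − 0)/2 = 6/2 = 3.
(Structurally: 0 ring(s) + 3 π bond(s) = 3.)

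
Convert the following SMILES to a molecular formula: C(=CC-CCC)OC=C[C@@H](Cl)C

C10H17ClO

Heavy atoms from the SMILES: 10 C, 1 Cl, 1 O.
Implicit hydrogens by atom environment:
  5 × C: 1 H each → 5
  3 × C: 2 H each → 6
  2 × C: 3 H each → 6
  1 × Cl: no H
  1 × O: no H
  Total hydrogens = 17.
Molecular formula: C10H17ClO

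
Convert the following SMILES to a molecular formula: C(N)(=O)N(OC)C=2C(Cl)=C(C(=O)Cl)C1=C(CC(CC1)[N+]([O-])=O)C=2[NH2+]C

C14H17Cl2N4O5+

Heavy atoms from the SMILES: 14 C, 2 Cl, 4 N, 5 O.
Implicit hydrogens by atom environment:
  6 × C (aromatic): no H
  4 × O: no H
  3 × C: 2 H each → 6
  2 × C: 3 H each → 6
  2 × C: no H
  2 × Cl: no H
  1 × C: 1 H
  1 × N (charge +1): 2 H
  1 × N: 2 H
  1 × N: no H
  1 × N (charge +1): no H
  1 × O (charge -1): no H
  Total hydrogens = 17.
Net charge +1.
Molecular formula: C14H17Cl2N4O5+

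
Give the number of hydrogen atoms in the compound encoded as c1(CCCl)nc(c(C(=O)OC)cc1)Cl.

Hydrogens are implicit in SMILES; fill each atom to its normal valence:
  3 × C (aromatic): no H
  2 × C: 2 H each → 4
  2 × C (aromatic): 1 H each → 2
  2 × Cl: no H
  2 × O: no H
  1 × C: 3 H
  1 × C: no H
  1 × N (aromatic): no H
  Total hydrogens = 9.

9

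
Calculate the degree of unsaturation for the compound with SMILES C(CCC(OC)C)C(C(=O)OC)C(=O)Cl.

Molecular formula from the SMILES: C10H17ClO4.
DoU = (2C + 2 + N − H − X)/2 = (2·10 + 2 + 0 − 17 − 1)/2 = 4/2 = 2.
(Structurally: 0 ring(s) + 2 π bond(s) = 2.)

2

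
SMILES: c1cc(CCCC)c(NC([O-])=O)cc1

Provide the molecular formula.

C11H14NO2-

Heavy atoms from the SMILES: 11 C, 1 N, 2 O.
Implicit hydrogens by atom environment:
  4 × C (aromatic): 1 H each → 4
  3 × C: 2 H each → 6
  2 × C (aromatic): no H
  1 × C: 3 H
  1 × C: no H
  1 × N: 1 H
  1 × O: no H
  1 × O (charge -1): no H
  Total hydrogens = 14.
Net charge -1.
Molecular formula: C11H14NO2-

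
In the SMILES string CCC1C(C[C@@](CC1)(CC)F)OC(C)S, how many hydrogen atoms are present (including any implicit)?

Hydrogens are implicit in SMILES; fill each atom to its normal valence:
  5 × C: 2 H each → 10
  3 × C: 3 H each → 9
  3 × C: 1 H each → 3
  1 × C: no H
  1 × F: no H
  1 × O: no H
  1 × S: 1 H
  Total hydrogens = 23.

23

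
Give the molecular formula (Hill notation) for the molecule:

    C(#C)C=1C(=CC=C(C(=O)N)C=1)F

C9H6FNO

Heavy atoms from the SMILES: 9 C, 1 F, 1 N, 1 O.
Implicit hydrogens by atom environment:
  3 × C (aromatic): 1 H each → 3
  3 × C (aromatic): no H
  2 × C: no H
  1 × C: 1 H
  1 × F: no H
  1 × N: 2 H
  1 × O: no H
  Total hydrogens = 6.
Molecular formula: C9H6FNO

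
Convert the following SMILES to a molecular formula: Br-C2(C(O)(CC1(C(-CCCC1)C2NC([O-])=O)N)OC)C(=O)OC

Heavy atoms from the SMILES: 1 Br, 14 C, 2 N, 6 O.
Implicit hydrogens by atom environment:
  5 × C: 2 H each → 10
  5 × C: no H
  4 × O: no H
  2 × C: 3 H each → 6
  2 × C: 1 H each → 2
  1 × Br: no H
  1 × N: 2 H
  1 × N: 1 H
  1 × O: 1 H
  1 × O (charge -1): no H
  Total hydrogens = 22.
Net charge -1.
Molecular formula: C14H22BrN2O6-

C14H22BrN2O6-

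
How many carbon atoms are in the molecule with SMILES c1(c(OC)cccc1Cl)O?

The symbol for carbon appears 7 times in the SMILES. Lowercase c denotes aromatic carbon and counts toward C.

7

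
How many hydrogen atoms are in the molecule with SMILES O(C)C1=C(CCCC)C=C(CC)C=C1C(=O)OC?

22

Hydrogens are implicit in SMILES; fill each atom to its normal valence:
  4 × C: 3 H each → 12
  4 × C: 2 H each → 8
  4 × C (aromatic): no H
  3 × O: no H
  2 × C (aromatic): 1 H each → 2
  1 × C: no H
  Total hydrogens = 22.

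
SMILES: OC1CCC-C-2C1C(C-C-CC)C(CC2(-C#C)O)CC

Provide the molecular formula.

C18H30O2

Heavy atoms from the SMILES: 18 C, 2 O.
Implicit hydrogens by atom environment:
  8 × C: 2 H each → 16
  6 × C: 1 H each → 6
  2 × C: 3 H each → 6
  2 × C: no H
  2 × O: 1 H each → 2
  Total hydrogens = 30.
Molecular formula: C18H30O2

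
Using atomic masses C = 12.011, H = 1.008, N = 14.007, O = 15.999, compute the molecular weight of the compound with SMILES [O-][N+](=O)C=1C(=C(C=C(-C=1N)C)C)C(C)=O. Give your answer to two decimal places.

Molecular formula: C10H12N2O3.
M = 10×12.011 + 12×1.008 + 2×14.007 + 3×15.999 = 208.22 g/mol.

208.22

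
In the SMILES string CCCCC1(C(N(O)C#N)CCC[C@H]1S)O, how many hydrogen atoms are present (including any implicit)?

Hydrogens are implicit in SMILES; fill each atom to its normal valence:
  6 × C: 2 H each → 12
  2 × C: 1 H each → 2
  2 × C: no H
  2 × N: no H
  2 × O: 1 H each → 2
  1 × C: 3 H
  1 × S: 1 H
  Total hydrogens = 20.

20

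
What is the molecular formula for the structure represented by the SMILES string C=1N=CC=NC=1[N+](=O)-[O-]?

Heavy atoms from the SMILES: 4 C, 3 N, 2 O.
Implicit hydrogens by atom environment:
  3 × C (aromatic): 1 H each → 3
  2 × N (aromatic): no H
  1 × C (aromatic): no H
  1 × N (charge +1): no H
  1 × O: no H
  1 × O (charge -1): no H
  Total hydrogens = 3.
Molecular formula: C4H3N3O2

C4H3N3O2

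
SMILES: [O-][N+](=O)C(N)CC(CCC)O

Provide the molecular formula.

Heavy atoms from the SMILES: 6 C, 2 N, 3 O.
Implicit hydrogens by atom environment:
  3 × C: 2 H each → 6
  2 × C: 1 H each → 2
  1 × C: 3 H
  1 × N: 2 H
  1 × N (charge +1): no H
  1 × O: 1 H
  1 × O: no H
  1 × O (charge -1): no H
  Total hydrogens = 14.
Molecular formula: C6H14N2O3

C6H14N2O3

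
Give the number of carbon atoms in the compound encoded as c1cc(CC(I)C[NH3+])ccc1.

9

The symbol for carbon appears 9 times in the SMILES. Lowercase c denotes aromatic carbon and counts toward C.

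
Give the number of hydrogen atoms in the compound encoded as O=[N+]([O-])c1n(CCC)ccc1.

Hydrogens are implicit in SMILES; fill each atom to its normal valence:
  3 × C (aromatic): 1 H each → 3
  2 × C: 2 H each → 4
  1 × C: 3 H
  1 × C (aromatic): no H
  1 × N (aromatic): no H
  1 × N (charge +1): no H
  1 × O: no H
  1 × O (charge -1): no H
  Total hydrogens = 10.

10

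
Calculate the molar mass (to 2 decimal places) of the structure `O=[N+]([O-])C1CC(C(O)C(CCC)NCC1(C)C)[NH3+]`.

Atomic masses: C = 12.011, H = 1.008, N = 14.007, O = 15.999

Molecular formula: C12H26N3O3+.
M = 12×12.011 + 26×1.008 + 3×14.007 + 3×15.999 = 260.36 g/mol.

260.36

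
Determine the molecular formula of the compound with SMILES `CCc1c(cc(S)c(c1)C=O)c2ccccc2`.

C15H14OS

Heavy atoms from the SMILES: 15 C, 1 O, 1 S.
Implicit hydrogens by atom environment:
  7 × C (aromatic): 1 H each → 7
  5 × C (aromatic): no H
  1 × C: 3 H
  1 × C: 2 H
  1 × C: 1 H
  1 × O: no H
  1 × S: 1 H
  Total hydrogens = 14.
Molecular formula: C15H14OS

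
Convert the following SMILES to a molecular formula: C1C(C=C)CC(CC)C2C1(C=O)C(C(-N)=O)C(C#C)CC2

Heavy atoms from the SMILES: 18 C, 1 N, 2 O.
Implicit hydrogens by atom environment:
  8 × C: 1 H each → 8
  6 × C: 2 H each → 12
  3 × C: no H
  2 × O: no H
  1 × C: 3 H
  1 × N: 2 H
  Total hydrogens = 25.
Molecular formula: C18H25NO2

C18H25NO2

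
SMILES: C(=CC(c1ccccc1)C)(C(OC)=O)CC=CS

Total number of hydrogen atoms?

18

Hydrogens are implicit in SMILES; fill each atom to its normal valence:
  5 × C (aromatic): 1 H each → 5
  4 × C: 1 H each → 4
  2 × C: 3 H each → 6
  2 × C: no H
  2 × O: no H
  1 × C: 2 H
  1 × C (aromatic): no H
  1 × S: 1 H
  Total hydrogens = 18.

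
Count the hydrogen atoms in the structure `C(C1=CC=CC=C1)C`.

10

Hydrogens are implicit in SMILES; fill each atom to its normal valence:
  5 × C (aromatic): 1 H each → 5
  1 × C: 3 H
  1 × C: 2 H
  1 × C (aromatic): no H
  Total hydrogens = 10.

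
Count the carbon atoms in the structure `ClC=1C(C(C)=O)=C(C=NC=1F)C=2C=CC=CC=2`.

The symbol for carbon appears 13 times in the SMILES. (Cl is a single chlorine, not C + l.)

13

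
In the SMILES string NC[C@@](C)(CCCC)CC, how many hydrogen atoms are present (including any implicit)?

Hydrogens are implicit in SMILES; fill each atom to its normal valence:
  5 × C: 2 H each → 10
  3 × C: 3 H each → 9
  1 × C: no H
  1 × N: 2 H
  Total hydrogens = 21.

21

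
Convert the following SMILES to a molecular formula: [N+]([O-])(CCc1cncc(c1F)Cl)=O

C7H6ClFN2O2

Heavy atoms from the SMILES: 7 C, 1 Cl, 1 F, 2 N, 2 O.
Implicit hydrogens by atom environment:
  3 × C (aromatic): no H
  2 × C: 2 H each → 4
  2 × C (aromatic): 1 H each → 2
  1 × Cl: no H
  1 × F: no H
  1 × N (aromatic): no H
  1 × N (charge +1): no H
  1 × O: no H
  1 × O (charge -1): no H
  Total hydrogens = 6.
Molecular formula: C7H6ClFN2O2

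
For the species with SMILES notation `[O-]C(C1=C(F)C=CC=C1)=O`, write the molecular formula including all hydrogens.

Heavy atoms from the SMILES: 7 C, 1 F, 2 O.
Implicit hydrogens by atom environment:
  4 × C (aromatic): 1 H each → 4
  2 × C (aromatic): no H
  1 × C: no H
  1 × F: no H
  1 × O: no H
  1 × O (charge -1): no H
  Total hydrogens = 4.
Net charge -1.
Molecular formula: C7H4FO2-

C7H4FO2-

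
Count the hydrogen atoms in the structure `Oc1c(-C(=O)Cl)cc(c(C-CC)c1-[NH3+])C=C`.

Hydrogens are implicit in SMILES; fill each atom to its normal valence:
  5 × C (aromatic): no H
  3 × C: 2 H each → 6
  1 × C: 3 H
  1 × C (aromatic): 1 H
  1 × C: 1 H
  1 × C: no H
  1 × Cl: no H
  1 × N (charge +1): 3 H
  1 × O: 1 H
  1 × O: no H
  Total hydrogens = 15.

15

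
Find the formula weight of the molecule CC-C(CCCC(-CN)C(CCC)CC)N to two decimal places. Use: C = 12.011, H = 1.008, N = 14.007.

228.42

Molecular formula: C14H32N2.
M = 14×12.011 + 32×1.008 + 2×14.007 = 228.42 g/mol.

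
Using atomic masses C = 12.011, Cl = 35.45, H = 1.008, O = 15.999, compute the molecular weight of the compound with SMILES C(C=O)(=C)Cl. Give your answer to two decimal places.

90.51

Molecular formula: C3H3ClO.
M = 3×12.011 + 1×35.45 + 3×1.008 + 1×15.999 = 90.51 g/mol.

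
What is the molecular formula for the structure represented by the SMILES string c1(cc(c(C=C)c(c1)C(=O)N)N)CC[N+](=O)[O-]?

C11H13N3O3

Heavy atoms from the SMILES: 11 C, 3 N, 3 O.
Implicit hydrogens by atom environment:
  4 × C (aromatic): no H
  3 × C: 2 H each → 6
  2 × C (aromatic): 1 H each → 2
  2 × N: 2 H each → 4
  2 × O: no H
  1 × C: 1 H
  1 × C: no H
  1 × N (charge +1): no H
  1 × O (charge -1): no H
  Total hydrogens = 13.
Molecular formula: C11H13N3O3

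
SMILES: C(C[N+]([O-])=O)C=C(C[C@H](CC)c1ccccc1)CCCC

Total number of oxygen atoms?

The symbol for oxygen appears 2 times in the SMILES.

2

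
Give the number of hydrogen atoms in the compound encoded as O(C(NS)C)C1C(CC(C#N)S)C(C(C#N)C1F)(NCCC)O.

23

Hydrogens are implicit in SMILES; fill each atom to its normal valence:
  6 × C: 1 H each → 6
  3 × C: 2 H each → 6
  3 × C: no H
  2 × C: 3 H each → 6
  2 × N: 1 H each → 2
  2 × N: no H
  2 × S: 1 H each → 2
  1 × F: no H
  1 × O: 1 H
  1 × O: no H
  Total hydrogens = 23.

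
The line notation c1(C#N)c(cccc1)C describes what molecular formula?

C8H7N

Heavy atoms from the SMILES: 8 C, 1 N.
Implicit hydrogens by atom environment:
  4 × C (aromatic): 1 H each → 4
  2 × C (aromatic): no H
  1 × C: 3 H
  1 × C: no H
  1 × N: no H
  Total hydrogens = 7.
Molecular formula: C8H7N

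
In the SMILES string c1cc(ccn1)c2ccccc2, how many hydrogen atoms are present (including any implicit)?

Hydrogens are implicit in SMILES; fill each atom to its normal valence:
  9 × C (aromatic): 1 H each → 9
  2 × C (aromatic): no H
  1 × N (aromatic): no H
  Total hydrogens = 9.

9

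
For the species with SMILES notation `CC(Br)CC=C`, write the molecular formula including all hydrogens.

C5H9Br

Heavy atoms from the SMILES: 1 Br, 5 C.
Implicit hydrogens by atom environment:
  2 × C: 2 H each → 4
  2 × C: 1 H each → 2
  1 × Br: no H
  1 × C: 3 H
  Total hydrogens = 9.
Molecular formula: C5H9Br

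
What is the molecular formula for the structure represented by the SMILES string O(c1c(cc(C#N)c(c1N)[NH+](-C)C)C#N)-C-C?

C12H15N4O+

Heavy atoms from the SMILES: 12 C, 4 N, 1 O.
Implicit hydrogens by atom environment:
  5 × C (aromatic): no H
  3 × C: 3 H each → 9
  2 × C: no H
  2 × N: no H
  1 × C: 2 H
  1 × C (aromatic): 1 H
  1 × N: 2 H
  1 × N (charge +1): 1 H
  1 × O: no H
  Total hydrogens = 15.
Net charge +1.
Molecular formula: C12H15N4O+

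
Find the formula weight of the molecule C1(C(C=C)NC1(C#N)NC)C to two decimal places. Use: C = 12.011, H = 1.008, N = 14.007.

Molecular formula: C8H13N3.
M = 8×12.011 + 13×1.008 + 3×14.007 = 151.21 g/mol.

151.21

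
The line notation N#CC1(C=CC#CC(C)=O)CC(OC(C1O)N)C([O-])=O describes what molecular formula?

C13H13N2O5-

Heavy atoms from the SMILES: 13 C, 2 N, 5 O.
Implicit hydrogens by atom environment:
  6 × C: no H
  5 × C: 1 H each → 5
  3 × O: no H
  1 × C: 3 H
  1 × C: 2 H
  1 × N: 2 H
  1 × N: no H
  1 × O: 1 H
  1 × O (charge -1): no H
  Total hydrogens = 13.
Net charge -1.
Molecular formula: C13H13N2O5-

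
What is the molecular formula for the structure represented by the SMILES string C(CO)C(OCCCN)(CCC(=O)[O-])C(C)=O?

C11H20NO5-

Heavy atoms from the SMILES: 11 C, 1 N, 5 O.
Implicit hydrogens by atom environment:
  7 × C: 2 H each → 14
  3 × C: no H
  3 × O: no H
  1 × C: 3 H
  1 × N: 2 H
  1 × O: 1 H
  1 × O (charge -1): no H
  Total hydrogens = 20.
Net charge -1.
Molecular formula: C11H20NO5-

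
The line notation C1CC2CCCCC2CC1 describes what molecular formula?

C10H18

Heavy atoms from the SMILES: 10 C.
Implicit hydrogens by atom environment:
  8 × C: 2 H each → 16
  2 × C: 1 H each → 2
  Total hydrogens = 18.
Molecular formula: C10H18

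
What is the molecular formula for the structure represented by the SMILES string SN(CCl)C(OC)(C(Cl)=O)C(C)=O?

C6H9Cl2NO3S

Heavy atoms from the SMILES: 6 C, 2 Cl, 1 N, 3 O, 1 S.
Implicit hydrogens by atom environment:
  3 × C: no H
  3 × O: no H
  2 × C: 3 H each → 6
  2 × Cl: no H
  1 × C: 2 H
  1 × N: no H
  1 × S: 1 H
  Total hydrogens = 9.
Molecular formula: C6H9Cl2NO3S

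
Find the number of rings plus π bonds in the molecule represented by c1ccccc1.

Molecular formula from the SMILES: C6H6.
DoU = (2C + 2 + N − H − X)/2 = (2·6 + 2 + 0 − 6 − 0)/2 = 8/2 = 4.
(Structurally: 1 ring(s) + 3 π bond(s) = 4.)

4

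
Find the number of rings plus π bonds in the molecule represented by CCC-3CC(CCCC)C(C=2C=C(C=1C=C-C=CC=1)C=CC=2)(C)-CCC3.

9

Molecular formula from the SMILES: C26H36.
DoU = (2C + 2 + N − H − X)/2 = (2·26 + 2 + 0 − 36 − 0)/2 = 18/2 = 9.
(Structurally: 3 ring(s) + 6 π bond(s) = 9.)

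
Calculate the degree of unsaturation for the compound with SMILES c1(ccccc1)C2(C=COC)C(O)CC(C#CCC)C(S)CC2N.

8

Molecular formula from the SMILES: C20H27NO2S.
DoU = (2C + 2 + N − H − X)/2 = (2·20 + 2 + 1 − 27 − 0)/2 = 16/2 = 8.
(Structurally: 2 ring(s) + 6 π bond(s) = 8.)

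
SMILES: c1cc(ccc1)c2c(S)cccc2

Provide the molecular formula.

Heavy atoms from the SMILES: 12 C, 1 S.
Implicit hydrogens by atom environment:
  9 × C (aromatic): 1 H each → 9
  3 × C (aromatic): no H
  1 × S: 1 H
  Total hydrogens = 10.
Molecular formula: C12H10S

C12H10S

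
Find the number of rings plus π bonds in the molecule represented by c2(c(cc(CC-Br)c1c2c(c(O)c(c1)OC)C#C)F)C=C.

10

Molecular formula from the SMILES: C17H14BrFO2.
DoU = (2C + 2 + N − H − X)/2 = (2·17 + 2 + 0 − 14 − 2)/2 = 20/2 = 10.
(Structurally: 2 ring(s) + 8 π bond(s) = 10.)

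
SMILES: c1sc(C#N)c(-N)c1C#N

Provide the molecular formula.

C6H3N3S

Heavy atoms from the SMILES: 6 C, 3 N, 1 S.
Implicit hydrogens by atom environment:
  3 × C (aromatic): no H
  2 × C: no H
  2 × N: no H
  1 × C (aromatic): 1 H
  1 × N: 2 H
  1 × S (aromatic): no H
  Total hydrogens = 3.
Molecular formula: C6H3N3S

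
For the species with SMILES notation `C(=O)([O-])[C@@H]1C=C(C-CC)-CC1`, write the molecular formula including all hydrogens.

C9H13O2-

Heavy atoms from the SMILES: 9 C, 2 O.
Implicit hydrogens by atom environment:
  4 × C: 2 H each → 8
  2 × C: 1 H each → 2
  2 × C: no H
  1 × C: 3 H
  1 × O: no H
  1 × O (charge -1): no H
  Total hydrogens = 13.
Net charge -1.
Molecular formula: C9H13O2-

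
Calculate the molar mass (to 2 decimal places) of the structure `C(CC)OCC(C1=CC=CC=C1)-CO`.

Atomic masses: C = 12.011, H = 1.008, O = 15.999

Molecular formula: C12H18O2.
M = 12×12.011 + 18×1.008 + 2×15.999 = 194.27 g/mol.

194.27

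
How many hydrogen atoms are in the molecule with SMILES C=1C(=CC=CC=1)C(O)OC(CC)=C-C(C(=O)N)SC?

Hydrogens are implicit in SMILES; fill each atom to its normal valence:
  5 × C (aromatic): 1 H each → 5
  3 × C: 1 H each → 3
  2 × C: 3 H each → 6
  2 × C: no H
  2 × O: no H
  1 × C: 2 H
  1 × C (aromatic): no H
  1 × N: 2 H
  1 × O: 1 H
  1 × S: no H
  Total hydrogens = 19.

19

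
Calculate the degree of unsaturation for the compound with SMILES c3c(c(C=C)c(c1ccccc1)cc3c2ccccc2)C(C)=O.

14

Molecular formula from the SMILES: C22H18O.
DoU = (2C + 2 + N − H − X)/2 = (2·22 + 2 + 0 − 18 − 0)/2 = 28/2 = 14.
(Structurally: 3 ring(s) + 11 π bond(s) = 14.)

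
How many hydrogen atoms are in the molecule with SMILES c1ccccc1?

Hydrogens are implicit in SMILES; fill each atom to its normal valence:
  6 × C (aromatic): 1 H each → 6
  Total hydrogens = 6.

6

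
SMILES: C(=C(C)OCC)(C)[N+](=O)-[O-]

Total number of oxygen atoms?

3

The symbol for oxygen appears 3 times in the SMILES.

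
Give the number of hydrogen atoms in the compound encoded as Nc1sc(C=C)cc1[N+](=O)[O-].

6

Hydrogens are implicit in SMILES; fill each atom to its normal valence:
  3 × C (aromatic): no H
  1 × C: 2 H
  1 × C (aromatic): 1 H
  1 × C: 1 H
  1 × N: 2 H
  1 × N (charge +1): no H
  1 × O: no H
  1 × O (charge -1): no H
  1 × S (aromatic): no H
  Total hydrogens = 6.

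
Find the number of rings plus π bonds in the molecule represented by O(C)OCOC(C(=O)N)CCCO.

1

Molecular formula from the SMILES: C7H15NO5.
DoU = (2C + 2 + N − H − X)/2 = (2·7 + 2 + 1 − 15 − 0)/2 = 2/2 = 1.
(Structurally: 0 ring(s) + 1 π bond(s) = 1.)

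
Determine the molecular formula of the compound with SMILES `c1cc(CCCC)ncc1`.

Heavy atoms from the SMILES: 9 C, 1 N.
Implicit hydrogens by atom environment:
  4 × C (aromatic): 1 H each → 4
  3 × C: 2 H each → 6
  1 × C: 3 H
  1 × C (aromatic): no H
  1 × N (aromatic): no H
  Total hydrogens = 13.
Molecular formula: C9H13N

C9H13N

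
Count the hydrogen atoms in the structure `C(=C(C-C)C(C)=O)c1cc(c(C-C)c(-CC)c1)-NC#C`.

23

Hydrogens are implicit in SMILES; fill each atom to its normal valence:
  4 × C: 3 H each → 12
  4 × C (aromatic): no H
  3 × C: 2 H each → 6
  3 × C: no H
  2 × C (aromatic): 1 H each → 2
  2 × C: 1 H each → 2
  1 × N: 1 H
  1 × O: no H
  Total hydrogens = 23.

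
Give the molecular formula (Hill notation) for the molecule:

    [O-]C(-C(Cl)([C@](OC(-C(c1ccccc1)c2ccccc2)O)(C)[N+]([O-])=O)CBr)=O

Heavy atoms from the SMILES: 1 Br, 19 C, 1 Cl, 1 N, 6 O.
Implicit hydrogens by atom environment:
  10 × C (aromatic): 1 H each → 10
  3 × C: no H
  3 × O: no H
  2 × C: 1 H each → 2
  2 × C (aromatic): no H
  2 × O (charge -1): no H
  1 × Br: no H
  1 × C: 3 H
  1 × C: 2 H
  1 × Cl: no H
  1 × N (charge +1): no H
  1 × O: 1 H
  Total hydrogens = 18.
Net charge -1.
Molecular formula: C19H18BrClNO6-

C19H18BrClNO6-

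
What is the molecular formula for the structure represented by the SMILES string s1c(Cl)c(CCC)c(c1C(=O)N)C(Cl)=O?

Heavy atoms from the SMILES: 9 C, 2 Cl, 1 N, 2 O, 1 S.
Implicit hydrogens by atom environment:
  4 × C (aromatic): no H
  2 × C: 2 H each → 4
  2 × C: no H
  2 × Cl: no H
  2 × O: no H
  1 × C: 3 H
  1 × N: 2 H
  1 × S (aromatic): no H
  Total hydrogens = 9.
Molecular formula: C9H9Cl2NO2S

C9H9Cl2NO2S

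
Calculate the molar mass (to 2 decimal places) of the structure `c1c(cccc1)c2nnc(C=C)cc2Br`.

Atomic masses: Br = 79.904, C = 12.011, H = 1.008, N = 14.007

261.12

Molecular formula: C12H9BrN2.
M = 1×79.904 + 12×12.011 + 9×1.008 + 2×14.007 = 261.12 g/mol.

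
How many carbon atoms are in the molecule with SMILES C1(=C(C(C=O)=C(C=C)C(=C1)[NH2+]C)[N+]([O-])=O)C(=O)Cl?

11

The symbol for carbon appears 11 times in the SMILES. (Cl is a single chlorine, not C + l.)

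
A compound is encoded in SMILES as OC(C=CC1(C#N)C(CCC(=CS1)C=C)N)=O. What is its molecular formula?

C12H14N2O2S

Heavy atoms from the SMILES: 12 C, 2 N, 2 O, 1 S.
Implicit hydrogens by atom environment:
  5 × C: 1 H each → 5
  4 × C: no H
  3 × C: 2 H each → 6
  1 × N: 2 H
  1 × N: no H
  1 × O: 1 H
  1 × O: no H
  1 × S: no H
  Total hydrogens = 14.
Molecular formula: C12H14N2O2S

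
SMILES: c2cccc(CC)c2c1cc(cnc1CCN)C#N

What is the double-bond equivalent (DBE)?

10

Molecular formula from the SMILES: C16H17N3.
DoU = (2C + 2 + N − H − X)/2 = (2·16 + 2 + 3 − 17 − 0)/2 = 20/2 = 10.
(Structurally: 2 ring(s) + 8 π bond(s) = 10.)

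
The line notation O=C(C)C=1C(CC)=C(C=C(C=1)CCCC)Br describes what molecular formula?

Heavy atoms from the SMILES: 1 Br, 14 C, 1 O.
Implicit hydrogens by atom environment:
  4 × C: 2 H each → 8
  4 × C (aromatic): no H
  3 × C: 3 H each → 9
  2 × C (aromatic): 1 H each → 2
  1 × Br: no H
  1 × C: no H
  1 × O: no H
  Total hydrogens = 19.
Molecular formula: C14H19BrO

C14H19BrO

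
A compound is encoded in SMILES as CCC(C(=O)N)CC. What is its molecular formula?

C6H13NO

Heavy atoms from the SMILES: 6 C, 1 N, 1 O.
Implicit hydrogens by atom environment:
  2 × C: 3 H each → 6
  2 × C: 2 H each → 4
  1 × C: 1 H
  1 × C: no H
  1 × N: 2 H
  1 × O: no H
  Total hydrogens = 13.
Molecular formula: C6H13NO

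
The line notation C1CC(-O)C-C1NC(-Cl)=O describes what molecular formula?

C6H10ClNO2

Heavy atoms from the SMILES: 6 C, 1 Cl, 1 N, 2 O.
Implicit hydrogens by atom environment:
  3 × C: 2 H each → 6
  2 × C: 1 H each → 2
  1 × C: no H
  1 × Cl: no H
  1 × N: 1 H
  1 × O: 1 H
  1 × O: no H
  Total hydrogens = 10.
Molecular formula: C6H10ClNO2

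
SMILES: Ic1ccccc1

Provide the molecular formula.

C6H5I

Heavy atoms from the SMILES: 6 C, 1 I.
Implicit hydrogens by atom environment:
  5 × C (aromatic): 1 H each → 5
  1 × C (aromatic): no H
  1 × I: no H
  Total hydrogens = 5.
Molecular formula: C6H5I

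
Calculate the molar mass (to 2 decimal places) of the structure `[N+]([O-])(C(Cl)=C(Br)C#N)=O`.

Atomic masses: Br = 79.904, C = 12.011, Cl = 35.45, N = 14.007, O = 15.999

Molecular formula: C3BrClN2O2.
M = 1×79.904 + 3×12.011 + 1×35.45 + 2×14.007 + 2×15.999 = 211.40 g/mol.

211.40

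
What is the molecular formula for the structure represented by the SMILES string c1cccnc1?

Heavy atoms from the SMILES: 5 C, 1 N.
Implicit hydrogens by atom environment:
  5 × C (aromatic): 1 H each → 5
  1 × N (aromatic): no H
  Total hydrogens = 5.
Molecular formula: C5H5N

C5H5N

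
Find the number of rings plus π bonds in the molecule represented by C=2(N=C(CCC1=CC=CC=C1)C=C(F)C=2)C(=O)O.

9

Molecular formula from the SMILES: C14H12FNO2.
DoU = (2C + 2 + N − H − X)/2 = (2·14 + 2 + 1 − 12 − 1)/2 = 18/2 = 9.
(Structurally: 2 ring(s) + 7 π bond(s) = 9.)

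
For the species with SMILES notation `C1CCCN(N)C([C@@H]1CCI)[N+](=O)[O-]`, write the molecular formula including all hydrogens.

Heavy atoms from the SMILES: 8 C, 1 I, 3 N, 2 O.
Implicit hydrogens by atom environment:
  6 × C: 2 H each → 12
  2 × C: 1 H each → 2
  1 × I: no H
  1 × N: 2 H
  1 × N: no H
  1 × N (charge +1): no H
  1 × O: no H
  1 × O (charge -1): no H
  Total hydrogens = 16.
Molecular formula: C8H16IN3O2

C8H16IN3O2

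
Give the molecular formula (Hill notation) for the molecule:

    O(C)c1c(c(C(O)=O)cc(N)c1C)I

C9H10INO3

Heavy atoms from the SMILES: 9 C, 1 I, 1 N, 3 O.
Implicit hydrogens by atom environment:
  5 × C (aromatic): no H
  2 × C: 3 H each → 6
  2 × O: no H
  1 × C (aromatic): 1 H
  1 × C: no H
  1 × I: no H
  1 × N: 2 H
  1 × O: 1 H
  Total hydrogens = 10.
Molecular formula: C9H10INO3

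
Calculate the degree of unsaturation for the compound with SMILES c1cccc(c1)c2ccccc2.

8

Molecular formula from the SMILES: C12H10.
DoU = (2C + 2 + N − H − X)/2 = (2·12 + 2 + 0 − 10 − 0)/2 = 16/2 = 8.
(Structurally: 2 ring(s) + 6 π bond(s) = 8.)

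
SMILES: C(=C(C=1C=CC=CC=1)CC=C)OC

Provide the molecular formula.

Heavy atoms from the SMILES: 12 C, 1 O.
Implicit hydrogens by atom environment:
  5 × C (aromatic): 1 H each → 5
  2 × C: 2 H each → 4
  2 × C: 1 H each → 2
  1 × C: 3 H
  1 × C: no H
  1 × C (aromatic): no H
  1 × O: no H
  Total hydrogens = 14.
Molecular formula: C12H14O

C12H14O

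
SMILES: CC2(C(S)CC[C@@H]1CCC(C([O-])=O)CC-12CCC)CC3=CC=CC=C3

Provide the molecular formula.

C22H31O2S-

Heavy atoms from the SMILES: 22 C, 2 O, 1 S.
Implicit hydrogens by atom environment:
  8 × C: 2 H each → 16
  5 × C (aromatic): 1 H each → 5
  3 × C: 1 H each → 3
  3 × C: no H
  2 × C: 3 H each → 6
  1 × C (aromatic): no H
  1 × O: no H
  1 × O (charge -1): no H
  1 × S: 1 H
  Total hydrogens = 31.
Net charge -1.
Molecular formula: C22H31O2S-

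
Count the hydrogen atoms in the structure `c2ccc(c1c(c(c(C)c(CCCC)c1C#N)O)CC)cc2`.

23

Hydrogens are implicit in SMILES; fill each atom to its normal valence:
  7 × C (aromatic): no H
  5 × C (aromatic): 1 H each → 5
  4 × C: 2 H each → 8
  3 × C: 3 H each → 9
  1 × C: no H
  1 × N: no H
  1 × O: 1 H
  Total hydrogens = 23.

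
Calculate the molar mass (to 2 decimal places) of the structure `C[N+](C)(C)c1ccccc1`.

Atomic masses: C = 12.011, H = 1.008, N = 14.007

Molecular formula: C9H14N+.
M = 9×12.011 + 14×1.008 + 1×14.007 = 136.22 g/mol.

136.22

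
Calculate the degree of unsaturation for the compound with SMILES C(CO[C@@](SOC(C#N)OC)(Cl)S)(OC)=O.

3

Molecular formula from the SMILES: C7H10ClNO5S2.
DoU = (2C + 2 + N − H − X)/2 = (2·7 + 2 + 1 − 10 − 1)/2 = 6/2 = 3.
(Structurally: 0 ring(s) + 3 π bond(s) = 3.)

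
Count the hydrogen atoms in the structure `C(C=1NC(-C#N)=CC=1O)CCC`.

12

Hydrogens are implicit in SMILES; fill each atom to its normal valence:
  3 × C: 2 H each → 6
  3 × C (aromatic): no H
  1 × C: 3 H
  1 × C (aromatic): 1 H
  1 × C: no H
  1 × N (aromatic): 1 H
  1 × N: no H
  1 × O: 1 H
  Total hydrogens = 12.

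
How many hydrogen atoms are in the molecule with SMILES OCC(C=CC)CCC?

Hydrogens are implicit in SMILES; fill each atom to its normal valence:
  3 × C: 2 H each → 6
  3 × C: 1 H each → 3
  2 × C: 3 H each → 6
  1 × O: 1 H
  Total hydrogens = 16.

16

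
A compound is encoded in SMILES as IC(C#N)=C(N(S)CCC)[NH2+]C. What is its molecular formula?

C7H13IN3S+

Heavy atoms from the SMILES: 7 C, 1 I, 3 N, 1 S.
Implicit hydrogens by atom environment:
  3 × C: no H
  2 × C: 3 H each → 6
  2 × C: 2 H each → 4
  2 × N: no H
  1 × I: no H
  1 × N (charge +1): 2 H
  1 × S: 1 H
  Total hydrogens = 13.
Net charge +1.
Molecular formula: C7H13IN3S+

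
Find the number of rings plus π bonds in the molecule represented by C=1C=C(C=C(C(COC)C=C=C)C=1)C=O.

7

Molecular formula from the SMILES: C13H14O2.
DoU = (2C + 2 + N − H − X)/2 = (2·13 + 2 + 0 − 14 − 0)/2 = 14/2 = 7.
(Structurally: 1 ring(s) + 6 π bond(s) = 7.)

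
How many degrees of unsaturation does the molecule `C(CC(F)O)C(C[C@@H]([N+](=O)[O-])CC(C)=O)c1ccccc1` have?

Molecular formula from the SMILES: C15H20FNO4.
DoU = (2C + 2 + N − H − X)/2 = (2·15 + 2 + 1 − 20 − 1)/2 = 12/2 = 6.
(Structurally: 1 ring(s) + 5 π bond(s) = 6.)

6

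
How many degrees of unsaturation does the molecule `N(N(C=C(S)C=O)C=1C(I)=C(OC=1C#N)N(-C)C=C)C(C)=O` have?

9

Molecular formula from the SMILES: C13H13IN4O3S.
DoU = (2C + 2 + N − H − X)/2 = (2·13 + 2 + 4 − 13 − 1)/2 = 18/2 = 9.
(Structurally: 1 ring(s) + 8 π bond(s) = 9.)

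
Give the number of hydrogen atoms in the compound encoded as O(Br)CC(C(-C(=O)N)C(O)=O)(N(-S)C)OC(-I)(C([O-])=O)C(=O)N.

Hydrogens are implicit in SMILES; fill each atom to its normal valence:
  6 × C: no H
  6 × O: no H
  2 × N: 2 H each → 4
  1 × Br: no H
  1 × C: 3 H
  1 × C: 2 H
  1 × C: 1 H
  1 × I: no H
  1 × N: no H
  1 × O: 1 H
  1 × O (charge -1): no H
  1 × S: 1 H
  Total hydrogens = 12.

12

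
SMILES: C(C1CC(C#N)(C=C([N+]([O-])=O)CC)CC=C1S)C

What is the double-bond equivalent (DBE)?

Molecular formula from the SMILES: C13H18N2O2S.
DoU = (2C + 2 + N − H − X)/2 = (2·13 + 2 + 2 − 18 − 0)/2 = 12/2 = 6.
(Structurally: 1 ring(s) + 5 π bond(s) = 6.)

6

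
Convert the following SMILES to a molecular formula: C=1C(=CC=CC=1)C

C7H8

Heavy atoms from the SMILES: 7 C.
Implicit hydrogens by atom environment:
  5 × C (aromatic): 1 H each → 5
  1 × C: 3 H
  1 × C (aromatic): no H
  Total hydrogens = 8.
Molecular formula: C7H8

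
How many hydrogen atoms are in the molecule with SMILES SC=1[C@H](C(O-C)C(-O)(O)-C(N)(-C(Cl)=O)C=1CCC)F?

Hydrogens are implicit in SMILES; fill each atom to its normal valence:
  5 × C: no H
  2 × C: 3 H each → 6
  2 × C: 2 H each → 4
  2 × C: 1 H each → 2
  2 × O: 1 H each → 2
  2 × O: no H
  1 × Cl: no H
  1 × F: no H
  1 × N: 2 H
  1 × S: 1 H
  Total hydrogens = 17.

17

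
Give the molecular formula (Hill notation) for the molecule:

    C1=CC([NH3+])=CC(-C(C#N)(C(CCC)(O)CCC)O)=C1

C15H23N2O2+

Heavy atoms from the SMILES: 15 C, 2 N, 2 O.
Implicit hydrogens by atom environment:
  4 × C: 2 H each → 8
  4 × C (aromatic): 1 H each → 4
  3 × C: no H
  2 × C: 3 H each → 6
  2 × C (aromatic): no H
  2 × O: 1 H each → 2
  1 × N (charge +1): 3 H
  1 × N: no H
  Total hydrogens = 23.
Net charge +1.
Molecular formula: C15H23N2O2+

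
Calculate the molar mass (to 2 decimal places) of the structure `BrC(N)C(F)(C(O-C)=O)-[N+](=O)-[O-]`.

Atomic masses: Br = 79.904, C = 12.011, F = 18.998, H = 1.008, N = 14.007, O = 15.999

Molecular formula: C4H6BrFN2O4.
M = 1×79.904 + 4×12.011 + 1×18.998 + 6×1.008 + 2×14.007 + 4×15.999 = 245.00 g/mol.

245.00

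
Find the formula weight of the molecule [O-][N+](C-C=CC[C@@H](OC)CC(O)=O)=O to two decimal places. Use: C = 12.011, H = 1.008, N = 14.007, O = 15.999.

Molecular formula: C8H13NO5.
M = 8×12.011 + 13×1.008 + 1×14.007 + 5×15.999 = 203.19 g/mol.

203.19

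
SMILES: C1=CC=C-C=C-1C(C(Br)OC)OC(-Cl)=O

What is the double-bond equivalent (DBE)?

5

Molecular formula from the SMILES: C10H10BrClO3.
DoU = (2C + 2 + N − H − X)/2 = (2·10 + 2 + 0 − 10 − 2)/2 = 10/2 = 5.
(Structurally: 1 ring(s) + 4 π bond(s) = 5.)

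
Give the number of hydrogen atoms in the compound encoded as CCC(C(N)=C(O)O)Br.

10

Hydrogens are implicit in SMILES; fill each atom to its normal valence:
  2 × C: no H
  2 × O: 1 H each → 2
  1 × Br: no H
  1 × C: 3 H
  1 × C: 2 H
  1 × C: 1 H
  1 × N: 2 H
  Total hydrogens = 10.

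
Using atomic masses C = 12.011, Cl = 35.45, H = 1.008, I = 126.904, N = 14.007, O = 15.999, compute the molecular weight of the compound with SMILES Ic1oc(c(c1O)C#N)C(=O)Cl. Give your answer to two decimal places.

297.43

Molecular formula: C6HClINO3.
M = 6×12.011 + 1×35.45 + 1×1.008 + 1×126.904 + 1×14.007 + 3×15.999 = 297.43 g/mol.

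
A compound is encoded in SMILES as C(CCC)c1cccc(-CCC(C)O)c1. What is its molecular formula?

Heavy atoms from the SMILES: 14 C, 1 O.
Implicit hydrogens by atom environment:
  5 × C: 2 H each → 10
  4 × C (aromatic): 1 H each → 4
  2 × C: 3 H each → 6
  2 × C (aromatic): no H
  1 × C: 1 H
  1 × O: 1 H
  Total hydrogens = 22.
Molecular formula: C14H22O

C14H22O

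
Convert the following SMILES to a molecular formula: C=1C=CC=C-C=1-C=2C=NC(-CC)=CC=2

Heavy atoms from the SMILES: 13 C, 1 N.
Implicit hydrogens by atom environment:
  8 × C (aromatic): 1 H each → 8
  3 × C (aromatic): no H
  1 × C: 3 H
  1 × C: 2 H
  1 × N (aromatic): no H
  Total hydrogens = 13.
Molecular formula: C13H13N

C13H13N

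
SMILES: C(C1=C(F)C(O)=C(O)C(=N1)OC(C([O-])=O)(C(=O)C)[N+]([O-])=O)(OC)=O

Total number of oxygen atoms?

The symbol for oxygen appears 10 times in the SMILES.

10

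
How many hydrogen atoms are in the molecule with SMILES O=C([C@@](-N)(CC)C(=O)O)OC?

11

Hydrogens are implicit in SMILES; fill each atom to its normal valence:
  3 × C: no H
  3 × O: no H
  2 × C: 3 H each → 6
  1 × C: 2 H
  1 × N: 2 H
  1 × O: 1 H
  Total hydrogens = 11.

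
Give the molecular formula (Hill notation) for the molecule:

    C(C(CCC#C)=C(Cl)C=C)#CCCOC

C13H15ClO

Heavy atoms from the SMILES: 13 C, 1 Cl, 1 O.
Implicit hydrogens by atom environment:
  5 × C: 2 H each → 10
  5 × C: no H
  2 × C: 1 H each → 2
  1 × C: 3 H
  1 × Cl: no H
  1 × O: no H
  Total hydrogens = 15.
Molecular formula: C13H15ClO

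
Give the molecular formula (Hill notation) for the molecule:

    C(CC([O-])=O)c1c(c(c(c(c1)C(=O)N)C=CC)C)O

C14H16NO4-

Heavy atoms from the SMILES: 14 C, 1 N, 4 O.
Implicit hydrogens by atom environment:
  5 × C (aromatic): no H
  2 × C: 3 H each → 6
  2 × C: 2 H each → 4
  2 × C: 1 H each → 2
  2 × C: no H
  2 × O: no H
  1 × C (aromatic): 1 H
  1 × N: 2 H
  1 × O: 1 H
  1 × O (charge -1): no H
  Total hydrogens = 16.
Net charge -1.
Molecular formula: C14H16NO4-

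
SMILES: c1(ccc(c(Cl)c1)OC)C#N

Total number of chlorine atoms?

1

The symbol for chlorine appears 1 time in the SMILES.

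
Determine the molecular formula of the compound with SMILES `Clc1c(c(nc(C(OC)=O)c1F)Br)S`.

Heavy atoms from the SMILES: 1 Br, 7 C, 1 Cl, 1 F, 1 N, 2 O, 1 S.
Implicit hydrogens by atom environment:
  5 × C (aromatic): no H
  2 × O: no H
  1 × Br: no H
  1 × C: 3 H
  1 × C: no H
  1 × Cl: no H
  1 × F: no H
  1 × N (aromatic): no H
  1 × S: 1 H
  Total hydrogens = 4.
Molecular formula: C7H4BrClFNO2S

C7H4BrClFNO2S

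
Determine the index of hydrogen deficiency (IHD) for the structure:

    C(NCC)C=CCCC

Molecular formula from the SMILES: C8H17N.
DoU = (2C + 2 + N − H − X)/2 = (2·8 + 2 + 1 − 17 − 0)/2 = 2/2 = 1.
(Structurally: 0 ring(s) + 1 π bond(s) = 1.)

1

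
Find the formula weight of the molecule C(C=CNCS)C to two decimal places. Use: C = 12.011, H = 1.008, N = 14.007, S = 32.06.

117.21

Molecular formula: C5H11NS.
M = 5×12.011 + 11×1.008 + 1×14.007 + 1×32.06 = 117.21 g/mol.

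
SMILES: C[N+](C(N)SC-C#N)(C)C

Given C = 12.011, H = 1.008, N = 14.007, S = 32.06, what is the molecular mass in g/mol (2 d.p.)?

160.26

Molecular formula: C6H14N3S+.
M = 6×12.011 + 14×1.008 + 3×14.007 + 1×32.06 = 160.26 g/mol.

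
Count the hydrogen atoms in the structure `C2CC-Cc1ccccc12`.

Hydrogens are implicit in SMILES; fill each atom to its normal valence:
  4 × C: 2 H each → 8
  4 × C (aromatic): 1 H each → 4
  2 × C (aromatic): no H
  Total hydrogens = 12.

12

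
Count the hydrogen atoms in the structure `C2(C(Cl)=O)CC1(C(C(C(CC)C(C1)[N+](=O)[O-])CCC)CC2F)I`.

Hydrogens are implicit in SMILES; fill each atom to its normal valence:
  6 × C: 2 H each → 12
  6 × C: 1 H each → 6
  2 × C: 3 H each → 6
  2 × C: no H
  2 × O: no H
  1 × Cl: no H
  1 × F: no H
  1 × I: no H
  1 × N (charge +1): no H
  1 × O (charge -1): no H
  Total hydrogens = 24.

24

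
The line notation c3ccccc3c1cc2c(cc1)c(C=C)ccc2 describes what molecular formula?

C18H14

Heavy atoms from the SMILES: 18 C.
Implicit hydrogens by atom environment:
  11 × C (aromatic): 1 H each → 11
  5 × C (aromatic): no H
  1 × C: 2 H
  1 × C: 1 H
  Total hydrogens = 14.
Molecular formula: C18H14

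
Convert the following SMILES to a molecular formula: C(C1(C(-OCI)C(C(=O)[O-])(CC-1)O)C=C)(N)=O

C10H13INO5-

Heavy atoms from the SMILES: 10 C, 1 I, 1 N, 5 O.
Implicit hydrogens by atom environment:
  4 × C: 2 H each → 8
  4 × C: no H
  3 × O: no H
  2 × C: 1 H each → 2
  1 × I: no H
  1 × N: 2 H
  1 × O: 1 H
  1 × O (charge -1): no H
  Total hydrogens = 13.
Net charge -1.
Molecular formula: C10H13INO5-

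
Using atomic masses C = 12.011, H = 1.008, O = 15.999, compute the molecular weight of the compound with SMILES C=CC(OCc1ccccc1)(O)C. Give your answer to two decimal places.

178.23

Molecular formula: C11H14O2.
M = 11×12.011 + 14×1.008 + 2×15.999 = 178.23 g/mol.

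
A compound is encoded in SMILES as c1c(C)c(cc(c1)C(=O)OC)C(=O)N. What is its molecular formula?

C10H11NO3

Heavy atoms from the SMILES: 10 C, 1 N, 3 O.
Implicit hydrogens by atom environment:
  3 × C (aromatic): 1 H each → 3
  3 × C (aromatic): no H
  3 × O: no H
  2 × C: 3 H each → 6
  2 × C: no H
  1 × N: 2 H
  Total hydrogens = 11.
Molecular formula: C10H11NO3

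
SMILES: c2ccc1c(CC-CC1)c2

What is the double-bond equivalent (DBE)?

Molecular formula from the SMILES: C10H12.
DoU = (2C + 2 + N − H − X)/2 = (2·10 + 2 + 0 − 12 − 0)/2 = 10/2 = 5.
(Structurally: 2 ring(s) + 3 π bond(s) = 5.)

5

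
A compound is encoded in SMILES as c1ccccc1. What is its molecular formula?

Heavy atoms from the SMILES: 6 C.
Implicit hydrogens by atom environment:
  6 × C (aromatic): 1 H each → 6
  Total hydrogens = 6.
Molecular formula: C6H6

C6H6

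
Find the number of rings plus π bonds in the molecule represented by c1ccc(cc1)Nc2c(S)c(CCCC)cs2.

7

Molecular formula from the SMILES: C14H17NS2.
DoU = (2C + 2 + N − H − X)/2 = (2·14 + 2 + 1 − 17 − 0)/2 = 14/2 = 7.
(Structurally: 2 ring(s) + 5 π bond(s) = 7.)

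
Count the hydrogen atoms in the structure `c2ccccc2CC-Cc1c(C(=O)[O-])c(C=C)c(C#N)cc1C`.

Hydrogens are implicit in SMILES; fill each atom to its normal valence:
  6 × C (aromatic): 1 H each → 6
  6 × C (aromatic): no H
  4 × C: 2 H each → 8
  2 × C: no H
  1 × C: 3 H
  1 × C: 1 H
  1 × N: no H
  1 × O: no H
  1 × O (charge -1): no H
  Total hydrogens = 18.

18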